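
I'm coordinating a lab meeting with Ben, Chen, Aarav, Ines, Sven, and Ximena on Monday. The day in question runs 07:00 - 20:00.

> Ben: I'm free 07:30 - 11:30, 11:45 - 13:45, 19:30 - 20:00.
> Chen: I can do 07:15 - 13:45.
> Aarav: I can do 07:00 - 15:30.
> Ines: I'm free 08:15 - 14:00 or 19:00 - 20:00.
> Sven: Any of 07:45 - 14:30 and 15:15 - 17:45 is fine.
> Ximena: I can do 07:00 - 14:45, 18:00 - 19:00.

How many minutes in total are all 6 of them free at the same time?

Ben ∩ Chen: 07:30-11:30, 11:45-13:45.
Ben ∩ Chen ∩ Aarav: 07:30-11:30, 11:45-13:45.
Ben ∩ Chen ∩ Aarav ∩ Ines: 08:15-11:30, 11:45-13:45.
Ben ∩ Chen ∩ Aarav ∩ Ines ∩ Sven: 08:15-11:30, 11:45-13:45.
Ben ∩ Chen ∩ Aarav ∩ Ines ∩ Sven ∩ Ximena: 08:15-11:30, 11:45-13:45.
So the common availability across everyone is 08:15-11:30, 11:45-13:45.
Summing the common windows: 195 + 120 = 315 minutes.

315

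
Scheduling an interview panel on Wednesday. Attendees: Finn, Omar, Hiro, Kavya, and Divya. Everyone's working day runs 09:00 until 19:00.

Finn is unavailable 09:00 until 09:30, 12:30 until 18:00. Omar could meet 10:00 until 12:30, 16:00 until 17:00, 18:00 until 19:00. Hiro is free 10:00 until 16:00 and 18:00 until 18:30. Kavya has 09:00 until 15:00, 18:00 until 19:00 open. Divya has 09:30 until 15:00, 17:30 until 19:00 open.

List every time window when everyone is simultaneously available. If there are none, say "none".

Finn free: 09:30-12:30, 18:00-19:00 (invert busy blocks within the working day).
Omar free: 10:00-12:30, 16:00-17:00, 18:00-19:00.
Hiro free: 10:00-16:00, 18:00-18:30.
Kavya free: 09:00-15:00, 18:00-19:00.
Divya free: 09:30-15:00, 17:30-19:00.
Finn ∩ Omar: 10:00-12:30, 18:00-19:00.
Finn ∩ Omar ∩ Hiro: 10:00-12:30, 18:00-18:30.
Finn ∩ Omar ∩ Hiro ∩ Kavya: 10:00-12:30, 18:00-18:30.
Finn ∩ Omar ∩ Hiro ∩ Kavya ∩ Divya: 10:00-12:30, 18:00-18:30.
Those are the intersection windows.

10:00-12:30, 18:00-18:30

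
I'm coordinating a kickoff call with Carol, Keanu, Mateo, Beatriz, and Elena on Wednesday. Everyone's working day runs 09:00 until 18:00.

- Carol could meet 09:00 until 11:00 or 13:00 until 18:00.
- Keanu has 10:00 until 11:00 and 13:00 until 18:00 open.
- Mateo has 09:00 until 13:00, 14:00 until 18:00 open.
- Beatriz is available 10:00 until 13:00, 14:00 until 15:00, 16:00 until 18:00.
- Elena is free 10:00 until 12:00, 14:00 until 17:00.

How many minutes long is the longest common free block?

Carol ∩ Keanu: 10:00-11:00, 13:00-18:00.
Carol ∩ Keanu ∩ Mateo: 10:00-11:00, 14:00-18:00.
Carol ∩ Keanu ∩ Mateo ∩ Beatriz: 10:00-11:00, 14:00-15:00, 16:00-18:00.
Carol ∩ Keanu ∩ Mateo ∩ Beatriz ∩ Elena: 10:00-11:00, 14:00-15:00, 16:00-17:00.
So the common availability across everyone is 10:00-11:00, 14:00-15:00, 16:00-17:00.
The longest is 10:00-11:00 at 60 minutes.

60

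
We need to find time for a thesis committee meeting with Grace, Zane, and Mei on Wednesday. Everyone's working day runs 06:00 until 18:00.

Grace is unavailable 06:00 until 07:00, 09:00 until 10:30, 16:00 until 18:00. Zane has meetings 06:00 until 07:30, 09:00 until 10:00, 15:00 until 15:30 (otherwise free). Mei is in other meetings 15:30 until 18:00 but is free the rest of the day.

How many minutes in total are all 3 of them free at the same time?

Grace free: 07:00-09:00, 10:30-16:00 (invert busy blocks within the working day).
Zane free: 07:30-09:00, 10:00-15:00, 15:30-18:00 (invert busy blocks within the working day).
Mei free: 06:00-15:30 (invert busy blocks within the working day).
Grace ∩ Zane: 07:30-09:00, 10:30-15:00, 15:30-16:00.
Grace ∩ Zane ∩ Mei: 07:30-09:00, 10:30-15:00.
So the common availability across everyone is 07:30-09:00, 10:30-15:00.
Summing the common windows: 90 + 270 = 360 minutes.

360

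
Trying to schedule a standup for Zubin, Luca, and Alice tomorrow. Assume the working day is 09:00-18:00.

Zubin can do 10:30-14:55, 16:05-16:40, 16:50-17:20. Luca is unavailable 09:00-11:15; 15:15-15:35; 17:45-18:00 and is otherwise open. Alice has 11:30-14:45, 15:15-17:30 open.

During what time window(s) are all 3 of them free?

Zubin free: 10:30-14:55, 16:05-16:40, 16:50-17:20.
Luca free: 11:15-15:15, 15:35-17:45 (invert busy blocks within the working day).
Alice free: 11:30-14:45, 15:15-17:30.
Zubin ∩ Luca: 11:15-14:55, 16:05-16:40, 16:50-17:20.
Zubin ∩ Luca ∩ Alice: 11:30-14:45, 16:05-16:40, 16:50-17:20.

11:30-14:45, 16:05-16:40, 16:50-17:20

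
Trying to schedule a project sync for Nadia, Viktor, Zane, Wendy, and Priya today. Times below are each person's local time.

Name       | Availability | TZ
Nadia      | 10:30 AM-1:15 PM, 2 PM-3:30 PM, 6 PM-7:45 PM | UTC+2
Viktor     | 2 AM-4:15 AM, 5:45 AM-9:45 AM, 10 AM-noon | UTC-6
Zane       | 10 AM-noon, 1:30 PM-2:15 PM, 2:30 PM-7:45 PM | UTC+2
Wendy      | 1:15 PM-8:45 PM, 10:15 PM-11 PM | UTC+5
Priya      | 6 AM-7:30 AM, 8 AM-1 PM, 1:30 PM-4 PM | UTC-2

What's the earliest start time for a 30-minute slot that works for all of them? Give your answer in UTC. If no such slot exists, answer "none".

08:30

Nadia in UTC: 08:30-11:15, 12:00-13:30, 16:00-17:45 (subtract 2h to convert from UTC+2).
Viktor in UTC: 08:00-10:15, 11:45-15:45, 16:00-18:00 (add 6h to convert from UTC-6).
Zane in UTC: 08:00-10:00, 11:30-12:15, 12:30-17:45 (subtract 2h to convert from UTC+2).
Wendy in UTC: 08:15-15:45, 17:15-18:00 (subtract 5h to convert from UTC+5).
Priya in UTC: 08:00-09:30, 10:00-15:00, 15:30-18:00 (add 2h to convert from UTC-2).
Nadia ∩ Viktor: 08:30-10:15, 12:00-13:30, 16:00-17:45.
Nadia ∩ Viktor ∩ Zane: 08:30-10:00, 12:00-12:15, 12:30-13:30, 16:00-17:45.
Nadia ∩ Viktor ∩ Zane ∩ Wendy: 08:30-10:00, 12:00-12:15, 12:30-13:30, 17:15-17:45.
Nadia ∩ Viktor ∩ Zane ∩ Wendy ∩ Priya: 08:30-09:30, 12:00-12:15, 12:30-13:30, 17:15-17:45.
So the common availability across everyone is 08:30-09:30, 12:00-12:15, 12:30-13:30, 17:15-17:45.
The first common window of at least 30 minutes is 08:30-09:30, so the earliest start is 08:30.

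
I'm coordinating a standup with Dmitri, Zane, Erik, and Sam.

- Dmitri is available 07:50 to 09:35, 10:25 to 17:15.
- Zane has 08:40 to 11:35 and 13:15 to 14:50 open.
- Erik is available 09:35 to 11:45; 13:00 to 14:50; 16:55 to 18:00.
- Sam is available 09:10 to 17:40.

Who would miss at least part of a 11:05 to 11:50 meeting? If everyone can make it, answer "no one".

Dmitri: free for 11:05-11:50. Zane: not fully free for 11:05-11:50. Erik: not fully free for 11:05-11:50. Sam: free for 11:05-11:50.

Erik, Zane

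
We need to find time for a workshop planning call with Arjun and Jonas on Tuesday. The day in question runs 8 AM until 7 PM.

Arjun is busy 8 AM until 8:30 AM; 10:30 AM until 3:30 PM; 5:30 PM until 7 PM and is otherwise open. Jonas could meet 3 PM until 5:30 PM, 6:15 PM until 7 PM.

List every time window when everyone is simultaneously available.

15:30-17:30

Arjun free: 08:30-10:30, 15:30-17:30 (invert busy blocks within the working day).
Jonas free: 15:00-17:30, 18:15-19:00.
Arjun ∩ Jonas: 15:30-17:30.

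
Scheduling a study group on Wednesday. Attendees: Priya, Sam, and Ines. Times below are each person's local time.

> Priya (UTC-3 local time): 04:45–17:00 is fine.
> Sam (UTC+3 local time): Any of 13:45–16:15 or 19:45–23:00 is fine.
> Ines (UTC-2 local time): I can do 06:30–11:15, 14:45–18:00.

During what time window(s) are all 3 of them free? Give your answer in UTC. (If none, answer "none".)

Priya in UTC: 07:45-20:00 (add 3h to convert from UTC-3).
Sam in UTC: 10:45-13:15, 16:45-20:00 (subtract 3h to convert from UTC+3).
Ines in UTC: 08:30-13:15, 16:45-20:00 (add 2h to convert from UTC-2).
Priya ∩ Sam: 10:45-13:15, 16:45-20:00.
Priya ∩ Sam ∩ Ines: 10:45-13:15, 16:45-20:00.
Those are the intersection windows.

10:45-13:15, 16:45-20:00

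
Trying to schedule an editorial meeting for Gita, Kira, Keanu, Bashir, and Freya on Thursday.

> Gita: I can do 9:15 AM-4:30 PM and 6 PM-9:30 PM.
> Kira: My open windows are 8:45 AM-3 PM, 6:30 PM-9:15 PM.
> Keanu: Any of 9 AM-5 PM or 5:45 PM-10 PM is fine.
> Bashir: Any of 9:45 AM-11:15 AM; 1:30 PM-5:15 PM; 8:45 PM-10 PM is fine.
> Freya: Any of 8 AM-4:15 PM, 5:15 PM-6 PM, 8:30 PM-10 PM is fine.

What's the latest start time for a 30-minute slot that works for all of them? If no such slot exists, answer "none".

20:45

Gita ∩ Kira: 09:15-15:00, 18:30-21:15.
Gita ∩ Kira ∩ Keanu: 09:15-15:00, 18:30-21:15.
Gita ∩ Kira ∩ Keanu ∩ Bashir: 09:45-11:15, 13:30-15:00, 20:45-21:15.
Gita ∩ Kira ∩ Keanu ∩ Bashir ∩ Freya: 09:45-11:15, 13:30-15:00, 20:45-21:15.
The last common window of at least 30 minutes is 20:45-21:15; a 30-minute meeting can start as late as 20:45 and still end by 21:15.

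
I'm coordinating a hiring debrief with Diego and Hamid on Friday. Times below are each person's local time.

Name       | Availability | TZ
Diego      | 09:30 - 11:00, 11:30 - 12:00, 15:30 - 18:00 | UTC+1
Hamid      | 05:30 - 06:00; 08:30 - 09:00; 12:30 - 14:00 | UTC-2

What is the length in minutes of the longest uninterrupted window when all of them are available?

Diego in UTC: 08:30-10:00, 10:30-11:00, 14:30-17:00 (subtract 1h to convert from UTC+1).
Hamid in UTC: 07:30-08:00, 10:30-11:00, 14:30-16:00 (add 2h to convert from UTC-2).
Diego ∩ Hamid: 10:30-11:00, 14:30-16:00.
So the common availability across everyone is 10:30-11:00, 14:30-16:00.
The longest is 14:30-16:00 at 90 minutes.

90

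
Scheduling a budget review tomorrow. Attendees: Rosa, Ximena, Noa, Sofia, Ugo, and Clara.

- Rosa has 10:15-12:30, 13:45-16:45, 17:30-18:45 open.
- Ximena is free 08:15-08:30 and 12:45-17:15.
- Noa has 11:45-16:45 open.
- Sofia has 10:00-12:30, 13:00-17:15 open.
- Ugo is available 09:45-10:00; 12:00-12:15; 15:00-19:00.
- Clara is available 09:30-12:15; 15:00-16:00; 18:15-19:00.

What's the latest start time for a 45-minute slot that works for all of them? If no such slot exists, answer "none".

Rosa ∩ Ximena: 13:45-16:45.
Rosa ∩ Ximena ∩ Noa: 13:45-16:45.
Rosa ∩ Ximena ∩ Noa ∩ Sofia: 13:45-16:45.
Rosa ∩ Ximena ∩ Noa ∩ Sofia ∩ Ugo: 15:00-16:45.
Rosa ∩ Ximena ∩ Noa ∩ Sofia ∩ Ugo ∩ Clara: 15:00-16:00.
So the common availability across everyone is 15:00-16:00.
The last common window of at least 45 minutes is 15:00-16:00; a 45-minute meeting can start as late as 15:15 and still end by 16:00.

15:15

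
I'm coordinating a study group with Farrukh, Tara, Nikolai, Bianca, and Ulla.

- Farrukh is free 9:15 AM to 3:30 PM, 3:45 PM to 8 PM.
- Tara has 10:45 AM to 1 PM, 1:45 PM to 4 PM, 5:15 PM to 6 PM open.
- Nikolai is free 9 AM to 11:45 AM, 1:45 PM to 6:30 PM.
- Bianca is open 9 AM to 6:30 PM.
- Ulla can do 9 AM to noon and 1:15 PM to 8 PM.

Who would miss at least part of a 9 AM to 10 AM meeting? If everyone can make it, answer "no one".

Farrukh, Tara

Farrukh: not fully free for 09:00-10:00. Tara: not fully free for 09:00-10:00. Nikolai: free for 09:00-10:00. Bianca: free for 09:00-10:00. Ulla: free for 09:00-10:00.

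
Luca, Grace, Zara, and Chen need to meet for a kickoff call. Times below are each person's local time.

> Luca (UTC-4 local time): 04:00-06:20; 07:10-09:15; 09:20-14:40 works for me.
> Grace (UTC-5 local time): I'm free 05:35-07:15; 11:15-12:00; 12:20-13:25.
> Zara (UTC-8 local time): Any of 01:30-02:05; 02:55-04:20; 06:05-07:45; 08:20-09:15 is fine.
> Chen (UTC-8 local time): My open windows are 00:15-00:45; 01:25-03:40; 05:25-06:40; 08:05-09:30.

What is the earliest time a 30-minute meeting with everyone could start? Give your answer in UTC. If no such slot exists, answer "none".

11:10

Luca in UTC: 08:00-10:20, 11:10-13:15, 13:20-18:40 (add 4h to convert from UTC-4).
Grace in UTC: 10:35-12:15, 16:15-17:00, 17:20-18:25 (add 5h to convert from UTC-5).
Zara in UTC: 09:30-10:05, 10:55-12:20, 14:05-15:45, 16:20-17:15 (add 8h to convert from UTC-8).
Chen in UTC: 08:15-08:45, 09:25-11:40, 13:25-14:40, 16:05-17:30 (add 8h to convert from UTC-8).
Luca ∩ Grace: 11:10-12:15, 16:15-17:00, 17:20-18:25.
Luca ∩ Grace ∩ Zara: 11:10-12:15, 16:20-17:00.
Luca ∩ Grace ∩ Zara ∩ Chen: 11:10-11:40, 16:20-17:00.
So the common availability across everyone is 11:10-11:40, 16:20-17:00.
The first common window of at least 30 minutes is 11:10-11:40, so the earliest start is 11:10.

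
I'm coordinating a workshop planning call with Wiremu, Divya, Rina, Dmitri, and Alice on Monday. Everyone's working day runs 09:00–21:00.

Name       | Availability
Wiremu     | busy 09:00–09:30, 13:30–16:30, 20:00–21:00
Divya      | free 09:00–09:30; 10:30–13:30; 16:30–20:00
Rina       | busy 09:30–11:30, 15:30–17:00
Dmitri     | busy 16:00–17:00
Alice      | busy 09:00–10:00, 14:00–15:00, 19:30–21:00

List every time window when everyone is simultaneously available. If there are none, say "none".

11:30-13:30, 17:00-19:30

Wiremu free: 09:30-13:30, 16:30-20:00 (invert busy blocks within the working day).
Divya free: 09:00-09:30, 10:30-13:30, 16:30-20:00.
Rina free: 09:00-09:30, 11:30-15:30, 17:00-21:00 (invert busy blocks within the working day).
Dmitri free: 09:00-16:00, 17:00-21:00 (invert busy blocks within the working day).
Alice free: 10:00-14:00, 15:00-19:30 (invert busy blocks within the working day).
Wiremu ∩ Divya: 10:30-13:30, 16:30-20:00.
Wiremu ∩ Divya ∩ Rina: 11:30-13:30, 17:00-20:00.
Wiremu ∩ Divya ∩ Rina ∩ Dmitri: 11:30-13:30, 17:00-20:00.
Wiremu ∩ Divya ∩ Rina ∩ Dmitri ∩ Alice: 11:30-13:30, 17:00-19:30.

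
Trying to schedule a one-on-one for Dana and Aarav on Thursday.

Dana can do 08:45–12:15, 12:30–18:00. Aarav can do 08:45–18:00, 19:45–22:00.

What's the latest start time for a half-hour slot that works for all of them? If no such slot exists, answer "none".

17:30

Dana ∩ Aarav: 08:45-12:15, 12:30-18:00.
So the common availability across everyone is 08:45-12:15, 12:30-18:00.
The last common window of at least 30 minutes is 12:30-18:00; a 30-minute meeting can start as late as 17:30 and still end by 18:00.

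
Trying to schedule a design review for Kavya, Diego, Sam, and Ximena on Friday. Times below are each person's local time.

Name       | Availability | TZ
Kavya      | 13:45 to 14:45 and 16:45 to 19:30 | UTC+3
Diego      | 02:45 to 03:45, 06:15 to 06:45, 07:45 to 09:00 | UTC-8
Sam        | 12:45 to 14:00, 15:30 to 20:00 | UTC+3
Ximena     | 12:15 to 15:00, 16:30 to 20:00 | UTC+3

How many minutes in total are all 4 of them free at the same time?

90

Kavya in UTC: 10:45-11:45, 13:45-16:30 (subtract 3h to convert from UTC+3).
Diego in UTC: 10:45-11:45, 14:15-14:45, 15:45-17:00 (add 8h to convert from UTC-8).
Sam in UTC: 09:45-11:00, 12:30-17:00 (subtract 3h to convert from UTC+3).
Ximena in UTC: 09:15-12:00, 13:30-17:00 (subtract 3h to convert from UTC+3).
Kavya ∩ Diego: 10:45-11:45, 14:15-14:45, 15:45-16:30.
Kavya ∩ Diego ∩ Sam: 10:45-11:00, 14:15-14:45, 15:45-16:30.
Kavya ∩ Diego ∩ Sam ∩ Ximena: 10:45-11:00, 14:15-14:45, 15:45-16:30.
Summing the common windows: 15 + 30 + 45 = 90 minutes.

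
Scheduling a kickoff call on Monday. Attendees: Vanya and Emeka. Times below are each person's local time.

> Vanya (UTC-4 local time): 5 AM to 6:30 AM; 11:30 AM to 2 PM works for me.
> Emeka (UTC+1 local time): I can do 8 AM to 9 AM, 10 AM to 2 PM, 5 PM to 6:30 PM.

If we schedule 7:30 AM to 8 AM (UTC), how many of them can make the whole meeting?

1

Vanya in UTC: 09:00-10:30, 15:30-18:00 (add 4h to convert from UTC-4).
Emeka in UTC: 07:00-08:00, 09:00-13:00, 16:00-17:30 (subtract 1h to convert from UTC+1).
Emeka can make the full 07:30-08:00 slot — that's 1.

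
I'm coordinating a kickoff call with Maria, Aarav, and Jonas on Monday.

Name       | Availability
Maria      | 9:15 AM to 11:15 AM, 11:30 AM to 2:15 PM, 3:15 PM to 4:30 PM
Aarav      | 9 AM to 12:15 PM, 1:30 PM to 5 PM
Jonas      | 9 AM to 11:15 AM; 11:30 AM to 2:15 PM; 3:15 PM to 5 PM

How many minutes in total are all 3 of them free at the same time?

Maria ∩ Aarav: 09:15-11:15, 11:30-12:15, 13:30-14:15, 15:15-16:30.
Maria ∩ Aarav ∩ Jonas: 09:15-11:15, 11:30-12:15, 13:30-14:15, 15:15-16:30.
Summing the common windows: 120 + 45 + 45 + 75 = 285 minutes.

285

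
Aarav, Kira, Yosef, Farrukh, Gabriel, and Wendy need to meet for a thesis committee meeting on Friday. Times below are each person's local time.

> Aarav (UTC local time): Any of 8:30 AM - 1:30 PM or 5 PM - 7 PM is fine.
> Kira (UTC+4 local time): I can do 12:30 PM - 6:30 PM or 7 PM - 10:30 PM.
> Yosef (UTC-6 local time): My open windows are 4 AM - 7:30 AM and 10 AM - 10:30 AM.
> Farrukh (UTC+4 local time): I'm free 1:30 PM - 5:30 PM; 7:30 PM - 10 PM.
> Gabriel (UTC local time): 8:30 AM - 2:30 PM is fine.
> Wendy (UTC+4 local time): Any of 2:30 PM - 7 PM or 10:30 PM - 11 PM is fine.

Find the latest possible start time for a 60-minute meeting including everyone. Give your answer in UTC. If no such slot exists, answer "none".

12:30

Aarav in UTC: 08:30-13:30, 17:00-19:00.
Kira in UTC: 08:30-14:30, 15:00-18:30 (subtract 4h to convert from UTC+4).
Yosef in UTC: 10:00-13:30, 16:00-16:30 (add 6h to convert from UTC-6).
Farrukh in UTC: 09:30-13:30, 15:30-18:00 (subtract 4h to convert from UTC+4).
Gabriel in UTC: 08:30-14:30.
Wendy in UTC: 10:30-15:00, 18:30-19:00 (subtract 4h to convert from UTC+4).
Aarav ∩ Kira: 08:30-13:30, 17:00-18:30.
Aarav ∩ Kira ∩ Yosef: 10:00-13:30.
Aarav ∩ Kira ∩ Yosef ∩ Farrukh: 10:00-13:30.
Aarav ∩ Kira ∩ Yosef ∩ Farrukh ∩ Gabriel: 10:00-13:30.
Aarav ∩ Kira ∩ Yosef ∩ Farrukh ∩ Gabriel ∩ Wendy: 10:30-13:30.
So the common availability across everyone is 10:30-13:30.
The last common window of at least 60 minutes is 10:30-13:30; a 60-minute meeting can start as late as 12:30 and still end by 13:30.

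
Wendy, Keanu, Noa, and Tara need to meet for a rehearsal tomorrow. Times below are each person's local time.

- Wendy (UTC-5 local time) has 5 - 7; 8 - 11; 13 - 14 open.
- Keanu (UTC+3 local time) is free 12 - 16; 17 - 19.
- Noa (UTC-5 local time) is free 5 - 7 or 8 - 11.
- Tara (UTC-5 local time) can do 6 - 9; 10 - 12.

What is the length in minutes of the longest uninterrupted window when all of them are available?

Wendy in UTC: 10:00-12:00, 13:00-16:00, 18:00-19:00 (add 5h to convert from UTC-5).
Keanu in UTC: 09:00-13:00, 14:00-16:00 (subtract 3h to convert from UTC+3).
Noa in UTC: 10:00-12:00, 13:00-16:00 (add 5h to convert from UTC-5).
Tara in UTC: 11:00-14:00, 15:00-17:00 (add 5h to convert from UTC-5).
Wendy ∩ Keanu: 10:00-12:00, 14:00-16:00.
Wendy ∩ Keanu ∩ Noa: 10:00-12:00, 14:00-16:00.
Wendy ∩ Keanu ∩ Noa ∩ Tara: 11:00-12:00, 15:00-16:00.
Those are the intersection windows.
The longest is 11:00-12:00 at 60 minutes.

60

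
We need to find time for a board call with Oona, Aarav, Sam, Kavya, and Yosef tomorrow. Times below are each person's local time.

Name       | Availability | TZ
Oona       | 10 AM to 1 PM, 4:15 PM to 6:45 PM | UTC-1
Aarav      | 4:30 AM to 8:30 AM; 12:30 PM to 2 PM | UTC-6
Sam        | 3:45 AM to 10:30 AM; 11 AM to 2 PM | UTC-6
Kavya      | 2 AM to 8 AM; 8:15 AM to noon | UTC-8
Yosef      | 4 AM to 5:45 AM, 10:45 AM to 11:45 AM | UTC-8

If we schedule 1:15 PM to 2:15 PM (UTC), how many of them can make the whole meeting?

3

Oona in UTC: 11:00-14:00, 17:15-19:45 (add 1h to convert from UTC-1).
Aarav in UTC: 10:30-14:30, 18:30-20:00 (add 6h to convert from UTC-6).
Sam in UTC: 09:45-16:30, 17:00-20:00 (add 6h to convert from UTC-6).
Kavya in UTC: 10:00-16:00, 16:15-20:00 (add 8h to convert from UTC-8).
Yosef in UTC: 12:00-13:45, 18:45-19:45 (add 8h to convert from UTC-8).
Aarav, Sam, and Kavya can make the full 13:15-14:15 slot — that's 3.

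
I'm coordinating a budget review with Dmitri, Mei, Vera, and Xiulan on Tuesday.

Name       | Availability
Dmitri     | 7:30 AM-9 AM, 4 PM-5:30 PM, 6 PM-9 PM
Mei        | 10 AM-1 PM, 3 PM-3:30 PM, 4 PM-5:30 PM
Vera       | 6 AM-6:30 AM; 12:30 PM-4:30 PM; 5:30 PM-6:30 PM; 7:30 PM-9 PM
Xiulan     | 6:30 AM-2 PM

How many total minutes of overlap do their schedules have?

Dmitri ∩ Mei: 16:00-17:30.
Dmitri ∩ Mei ∩ Vera: 16:00-16:30.
Dmitri ∩ Mei ∩ Vera ∩ Xiulan: ∅.
There is no time when everyone is free.
There is no common window, so the total is 0 minutes.

0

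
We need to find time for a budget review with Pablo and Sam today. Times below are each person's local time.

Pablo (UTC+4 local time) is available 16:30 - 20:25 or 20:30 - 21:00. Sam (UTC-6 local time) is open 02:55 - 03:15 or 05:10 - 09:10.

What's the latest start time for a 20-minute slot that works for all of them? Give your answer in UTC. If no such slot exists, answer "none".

Pablo in UTC: 12:30-16:25, 16:30-17:00 (subtract 4h to convert from UTC+4).
Sam in UTC: 08:55-09:15, 11:10-15:10 (add 6h to convert from UTC-6).
Pablo ∩ Sam: 12:30-15:10.
The last common window of at least 20 minutes is 12:30-15:10; a 20-minute meeting can start as late as 14:50 and still end by 15:10.

14:50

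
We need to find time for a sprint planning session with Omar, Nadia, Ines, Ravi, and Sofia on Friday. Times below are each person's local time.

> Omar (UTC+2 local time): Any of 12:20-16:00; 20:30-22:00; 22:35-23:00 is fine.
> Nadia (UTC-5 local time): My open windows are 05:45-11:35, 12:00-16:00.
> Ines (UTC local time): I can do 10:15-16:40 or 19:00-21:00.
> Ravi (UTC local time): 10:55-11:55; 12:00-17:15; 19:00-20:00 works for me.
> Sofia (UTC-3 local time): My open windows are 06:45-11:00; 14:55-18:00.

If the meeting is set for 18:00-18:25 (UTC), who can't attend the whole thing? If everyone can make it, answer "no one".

Ines, Omar, Ravi

Omar in UTC: 10:20-14:00, 18:30-20:00, 20:35-21:00 (subtract 2h to convert from UTC+2).
Nadia in UTC: 10:45-16:35, 17:00-21:00 (add 5h to convert from UTC-5).
Ines in UTC: 10:15-16:40, 19:00-21:00.
Ravi in UTC: 10:55-11:55, 12:00-17:15, 19:00-20:00.
Sofia in UTC: 09:45-14:00, 17:55-21:00 (add 3h to convert from UTC-3).
Omar: not fully free for 18:00-18:25. Nadia: free for 18:00-18:25. Ines: not fully free for 18:00-18:25. Ravi: not fully free for 18:00-18:25. Sofia: free for 18:00-18:25.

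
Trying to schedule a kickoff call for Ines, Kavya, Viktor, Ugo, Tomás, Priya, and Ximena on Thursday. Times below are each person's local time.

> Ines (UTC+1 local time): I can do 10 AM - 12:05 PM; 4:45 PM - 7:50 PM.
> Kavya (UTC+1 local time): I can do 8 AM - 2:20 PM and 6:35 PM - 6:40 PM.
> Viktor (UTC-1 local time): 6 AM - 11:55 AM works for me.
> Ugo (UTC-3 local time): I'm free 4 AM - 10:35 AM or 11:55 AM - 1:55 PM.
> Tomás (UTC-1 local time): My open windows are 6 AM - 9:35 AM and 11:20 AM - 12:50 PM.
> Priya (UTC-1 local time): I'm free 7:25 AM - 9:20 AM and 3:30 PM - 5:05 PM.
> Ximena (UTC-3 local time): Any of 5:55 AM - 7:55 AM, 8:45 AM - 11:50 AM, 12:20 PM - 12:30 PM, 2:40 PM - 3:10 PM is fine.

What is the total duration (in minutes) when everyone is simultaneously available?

Ines in UTC: 09:00-11:05, 15:45-18:50 (subtract 1h to convert from UTC+1).
Kavya in UTC: 07:00-13:20, 17:35-17:40 (subtract 1h to convert from UTC+1).
Viktor in UTC: 07:00-12:55 (add 1h to convert from UTC-1).
Ugo in UTC: 07:00-13:35, 14:55-16:55 (add 3h to convert from UTC-3).
Tomás in UTC: 07:00-10:35, 12:20-13:50 (add 1h to convert from UTC-1).
Priya in UTC: 08:25-10:20, 16:30-18:05 (add 1h to convert from UTC-1).
Ximena in UTC: 08:55-10:55, 11:45-14:50, 15:20-15:30, 17:40-18:10 (add 3h to convert from UTC-3).
Ines ∩ Kavya: 09:00-11:05, 17:35-17:40.
Ines ∩ Kavya ∩ Viktor: 09:00-11:05.
Ines ∩ Kavya ∩ Viktor ∩ Ugo: 09:00-11:05.
Ines ∩ Kavya ∩ Viktor ∩ Ugo ∩ Tomás: 09:00-10:35.
Ines ∩ Kavya ∩ Viktor ∩ Ugo ∩ Tomás ∩ Priya: 09:00-10:20.
Ines ∩ Kavya ∩ Viktor ∩ Ugo ∩ Tomás ∩ Priya ∩ Ximena: 09:00-10:20.
That's a single block of 80 minutes.

80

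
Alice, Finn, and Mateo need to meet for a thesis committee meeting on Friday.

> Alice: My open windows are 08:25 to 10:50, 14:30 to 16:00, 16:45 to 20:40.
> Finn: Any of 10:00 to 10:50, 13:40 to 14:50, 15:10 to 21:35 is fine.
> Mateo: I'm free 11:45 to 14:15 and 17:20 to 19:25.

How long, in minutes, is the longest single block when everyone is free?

125

Alice ∩ Finn: 10:00-10:50, 14:30-14:50, 15:10-16:00, 16:45-20:40.
Alice ∩ Finn ∩ Mateo: 17:20-19:25.
The longest is 17:20-19:25 at 125 minutes.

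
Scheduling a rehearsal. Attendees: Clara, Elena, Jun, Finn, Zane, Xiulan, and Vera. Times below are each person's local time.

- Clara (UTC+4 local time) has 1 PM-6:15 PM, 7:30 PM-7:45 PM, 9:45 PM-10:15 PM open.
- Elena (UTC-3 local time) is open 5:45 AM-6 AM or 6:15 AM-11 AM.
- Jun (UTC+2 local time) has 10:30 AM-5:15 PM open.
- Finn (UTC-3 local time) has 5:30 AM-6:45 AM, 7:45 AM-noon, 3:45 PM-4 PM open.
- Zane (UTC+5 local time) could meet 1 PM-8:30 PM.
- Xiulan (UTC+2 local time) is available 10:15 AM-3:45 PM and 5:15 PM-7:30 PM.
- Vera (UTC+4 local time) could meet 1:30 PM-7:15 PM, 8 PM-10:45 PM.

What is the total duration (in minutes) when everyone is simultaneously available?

Clara in UTC: 09:00-14:15, 15:30-15:45, 17:45-18:15 (subtract 4h to convert from UTC+4).
Elena in UTC: 08:45-09:00, 09:15-14:00 (add 3h to convert from UTC-3).
Jun in UTC: 08:30-15:15 (subtract 2h to convert from UTC+2).
Finn in UTC: 08:30-09:45, 10:45-15:00, 18:45-19:00 (add 3h to convert from UTC-3).
Zane in UTC: 08:00-15:30 (subtract 5h to convert from UTC+5).
Xiulan in UTC: 08:15-13:45, 15:15-17:30 (subtract 2h to convert from UTC+2).
Vera in UTC: 09:30-15:15, 16:00-18:45 (subtract 4h to convert from UTC+4).
Clara ∩ Elena: 09:15-14:00.
Clara ∩ Elena ∩ Jun: 09:15-14:00.
Clara ∩ Elena ∩ Jun ∩ Finn: 09:15-09:45, 10:45-14:00.
Clara ∩ Elena ∩ Jun ∩ Finn ∩ Zane: 09:15-09:45, 10:45-14:00.
Clara ∩ Elena ∩ Jun ∩ Finn ∩ Zane ∩ Xiulan: 09:15-09:45, 10:45-13:45.
Clara ∩ Elena ∩ Jun ∩ Finn ∩ Zane ∩ Xiulan ∩ Vera: 09:30-09:45, 10:45-13:45.
Summing the common windows: 15 + 180 = 195 minutes.

195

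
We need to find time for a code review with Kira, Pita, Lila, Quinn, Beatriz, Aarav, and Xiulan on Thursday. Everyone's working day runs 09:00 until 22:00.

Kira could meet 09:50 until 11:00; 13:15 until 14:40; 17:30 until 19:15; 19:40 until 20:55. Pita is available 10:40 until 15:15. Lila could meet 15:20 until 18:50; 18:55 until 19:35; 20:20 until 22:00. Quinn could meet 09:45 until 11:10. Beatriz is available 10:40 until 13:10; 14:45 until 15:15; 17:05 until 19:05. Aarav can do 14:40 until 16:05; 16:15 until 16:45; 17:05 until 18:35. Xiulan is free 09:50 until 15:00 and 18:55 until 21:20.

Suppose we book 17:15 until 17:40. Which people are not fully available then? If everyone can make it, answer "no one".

Kira, Pita, Quinn, Xiulan

Kira: not fully free for 17:15-17:40. Pita: not fully free for 17:15-17:40. Lila: free for 17:15-17:40. Quinn: not fully free for 17:15-17:40. Beatriz: free for 17:15-17:40. Aarav: free for 17:15-17:40. Xiulan: not fully free for 17:15-17:40.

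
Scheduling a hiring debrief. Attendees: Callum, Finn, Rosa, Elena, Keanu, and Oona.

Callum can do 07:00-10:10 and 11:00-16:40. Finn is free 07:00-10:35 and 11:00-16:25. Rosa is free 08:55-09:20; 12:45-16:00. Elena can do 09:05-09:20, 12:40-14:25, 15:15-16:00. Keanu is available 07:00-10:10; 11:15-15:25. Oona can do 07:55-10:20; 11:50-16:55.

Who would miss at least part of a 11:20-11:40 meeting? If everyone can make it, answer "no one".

Callum: free for 11:20-11:40. Finn: free for 11:20-11:40. Rosa: not fully free for 11:20-11:40. Elena: not fully free for 11:20-11:40. Keanu: free for 11:20-11:40. Oona: not fully free for 11:20-11:40.

Elena, Oona, Rosa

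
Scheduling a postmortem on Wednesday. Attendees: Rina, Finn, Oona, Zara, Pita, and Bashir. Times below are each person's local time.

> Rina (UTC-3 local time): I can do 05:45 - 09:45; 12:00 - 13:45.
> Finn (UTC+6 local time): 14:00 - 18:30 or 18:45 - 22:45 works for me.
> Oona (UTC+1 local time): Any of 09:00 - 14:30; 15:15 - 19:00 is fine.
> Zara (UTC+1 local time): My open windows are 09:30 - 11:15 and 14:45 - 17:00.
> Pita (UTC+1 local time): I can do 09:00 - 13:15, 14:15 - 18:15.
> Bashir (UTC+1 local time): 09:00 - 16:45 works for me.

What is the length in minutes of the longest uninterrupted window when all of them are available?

90

Rina in UTC: 08:45-12:45, 15:00-16:45 (add 3h to convert from UTC-3).
Finn in UTC: 08:00-12:30, 12:45-16:45 (subtract 6h to convert from UTC+6).
Oona in UTC: 08:00-13:30, 14:15-18:00 (subtract 1h to convert from UTC+1).
Zara in UTC: 08:30-10:15, 13:45-16:00 (subtract 1h to convert from UTC+1).
Pita in UTC: 08:00-12:15, 13:15-17:15 (subtract 1h to convert from UTC+1).
Bashir in UTC: 08:00-15:45 (subtract 1h to convert from UTC+1).
Rina ∩ Finn: 08:45-12:30, 15:00-16:45.
Rina ∩ Finn ∩ Oona: 08:45-12:30, 15:00-16:45.
Rina ∩ Finn ∩ Oona ∩ Zara: 08:45-10:15, 15:00-16:00.
Rina ∩ Finn ∩ Oona ∩ Zara ∩ Pita: 08:45-10:15, 15:00-16:00.
Rina ∩ Finn ∩ Oona ∩ Zara ∩ Pita ∩ Bashir: 08:45-10:15, 15:00-15:45.
The longest is 08:45-10:15 at 90 minutes.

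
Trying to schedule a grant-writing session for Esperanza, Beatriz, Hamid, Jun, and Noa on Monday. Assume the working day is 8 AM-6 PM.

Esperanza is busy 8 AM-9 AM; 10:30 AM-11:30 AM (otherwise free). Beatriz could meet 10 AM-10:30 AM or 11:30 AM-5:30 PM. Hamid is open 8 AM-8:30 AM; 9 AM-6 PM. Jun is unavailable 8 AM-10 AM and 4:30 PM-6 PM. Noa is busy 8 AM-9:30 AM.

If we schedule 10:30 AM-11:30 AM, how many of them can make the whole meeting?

3

Esperanza free: 09:00-10:30, 11:30-18:00 (invert busy blocks within the working day).
Beatriz free: 10:00-10:30, 11:30-17:30.
Hamid free: 08:00-08:30, 09:00-18:00.
Jun free: 10:00-16:30 (invert busy blocks within the working day).
Noa free: 09:30-18:00 (invert busy blocks within the working day).
Hamid, Jun, and Noa can make the full 10:30-11:30 slot — that's 3.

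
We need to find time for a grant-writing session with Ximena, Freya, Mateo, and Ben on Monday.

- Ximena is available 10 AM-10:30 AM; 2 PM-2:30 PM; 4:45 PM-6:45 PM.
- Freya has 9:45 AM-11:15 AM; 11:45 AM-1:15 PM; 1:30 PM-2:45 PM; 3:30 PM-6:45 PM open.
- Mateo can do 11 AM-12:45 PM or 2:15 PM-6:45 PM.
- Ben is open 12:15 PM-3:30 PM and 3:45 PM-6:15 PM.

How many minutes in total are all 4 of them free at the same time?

Ximena ∩ Freya: 10:00-10:30, 14:00-14:30, 16:45-18:45.
Ximena ∩ Freya ∩ Mateo: 14:15-14:30, 16:45-18:45.
Ximena ∩ Freya ∩ Mateo ∩ Ben: 14:15-14:30, 16:45-18:15.
Summing the common windows: 15 + 90 = 105 minutes.

105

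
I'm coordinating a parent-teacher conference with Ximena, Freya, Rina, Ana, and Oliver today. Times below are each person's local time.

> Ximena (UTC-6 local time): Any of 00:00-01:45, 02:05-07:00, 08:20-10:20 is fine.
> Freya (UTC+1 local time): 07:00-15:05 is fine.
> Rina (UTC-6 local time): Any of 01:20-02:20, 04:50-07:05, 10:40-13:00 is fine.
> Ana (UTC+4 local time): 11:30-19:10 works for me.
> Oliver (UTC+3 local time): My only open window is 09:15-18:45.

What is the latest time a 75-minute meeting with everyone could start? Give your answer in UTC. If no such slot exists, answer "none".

Ximena in UTC: 06:00-07:45, 08:05-13:00, 14:20-16:20 (add 6h to convert from UTC-6).
Freya in UTC: 06:00-14:05 (subtract 1h to convert from UTC+1).
Rina in UTC: 07:20-08:20, 10:50-13:05, 16:40-19:00 (add 6h to convert from UTC-6).
Ana in UTC: 07:30-15:10 (subtract 4h to convert from UTC+4).
Oliver in UTC: 06:15-15:45 (subtract 3h to convert from UTC+3).
Ximena ∩ Freya: 06:00-07:45, 08:05-13:00.
Ximena ∩ Freya ∩ Rina: 07:20-07:45, 08:05-08:20, 10:50-13:00.
Ximena ∩ Freya ∩ Rina ∩ Ana: 07:30-07:45, 08:05-08:20, 10:50-13:00.
Ximena ∩ Freya ∩ Rina ∩ Ana ∩ Oliver: 07:30-07:45, 08:05-08:20, 10:50-13:00.
The last common window of at least 75 minutes is 10:50-13:00; a 75-minute meeting can start as late as 11:45 and still end by 13:00.

11:45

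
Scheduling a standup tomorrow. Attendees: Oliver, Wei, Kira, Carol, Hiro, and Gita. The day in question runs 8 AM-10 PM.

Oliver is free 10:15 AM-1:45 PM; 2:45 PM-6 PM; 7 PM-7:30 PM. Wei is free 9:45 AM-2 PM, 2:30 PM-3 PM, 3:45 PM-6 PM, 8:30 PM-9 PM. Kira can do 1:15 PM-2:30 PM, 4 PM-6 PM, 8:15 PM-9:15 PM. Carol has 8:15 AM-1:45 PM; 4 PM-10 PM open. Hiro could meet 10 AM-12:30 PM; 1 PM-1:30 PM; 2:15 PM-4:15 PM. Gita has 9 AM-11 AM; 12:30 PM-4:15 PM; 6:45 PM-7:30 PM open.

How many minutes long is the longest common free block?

Oliver ∩ Wei: 10:15-13:45, 14:45-15:00, 15:45-18:00.
Oliver ∩ Wei ∩ Kira: 13:15-13:45, 16:00-18:00.
Oliver ∩ Wei ∩ Kira ∩ Carol: 13:15-13:45, 16:00-18:00.
Oliver ∩ Wei ∩ Kira ∩ Carol ∩ Hiro: 13:15-13:30, 16:00-16:15.
Oliver ∩ Wei ∩ Kira ∩ Carol ∩ Hiro ∩ Gita: 13:15-13:30, 16:00-16:15.
The longest is 13:15-13:30 at 15 minutes.

15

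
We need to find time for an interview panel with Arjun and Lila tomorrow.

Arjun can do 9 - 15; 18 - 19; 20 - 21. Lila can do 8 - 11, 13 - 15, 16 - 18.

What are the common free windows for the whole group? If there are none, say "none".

Arjun ∩ Lila: 09:00-11:00, 13:00-15:00.

09:00-11:00, 13:00-15:00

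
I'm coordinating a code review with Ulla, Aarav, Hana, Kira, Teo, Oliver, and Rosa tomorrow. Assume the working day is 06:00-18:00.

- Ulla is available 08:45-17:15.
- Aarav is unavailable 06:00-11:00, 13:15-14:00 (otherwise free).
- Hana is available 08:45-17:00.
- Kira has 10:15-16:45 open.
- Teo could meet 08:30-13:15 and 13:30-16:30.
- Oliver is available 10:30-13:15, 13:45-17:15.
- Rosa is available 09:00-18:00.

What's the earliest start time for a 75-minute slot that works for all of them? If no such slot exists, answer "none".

Ulla free: 08:45-17:15.
Aarav free: 11:00-13:15, 14:00-18:00 (invert busy blocks within the working day).
Hana free: 08:45-17:00.
Kira free: 10:15-16:45.
Teo free: 08:30-13:15, 13:30-16:30.
Oliver free: 10:30-13:15, 13:45-17:15.
Rosa free: 09:00-18:00.
Ulla ∩ Aarav: 11:00-13:15, 14:00-17:15.
Ulla ∩ Aarav ∩ Hana: 11:00-13:15, 14:00-17:00.
Ulla ∩ Aarav ∩ Hana ∩ Kira: 11:00-13:15, 14:00-16:45.
Ulla ∩ Aarav ∩ Hana ∩ Kira ∩ Teo: 11:00-13:15, 14:00-16:30.
Ulla ∩ Aarav ∩ Hana ∩ Kira ∩ Teo ∩ Oliver: 11:00-13:15, 14:00-16:30.
Ulla ∩ Aarav ∩ Hana ∩ Kira ∩ Teo ∩ Oliver ∩ Rosa: 11:00-13:15, 14:00-16:30.
The first common window of at least 75 minutes is 11:00-13:15, so the earliest start is 11:00.

11:00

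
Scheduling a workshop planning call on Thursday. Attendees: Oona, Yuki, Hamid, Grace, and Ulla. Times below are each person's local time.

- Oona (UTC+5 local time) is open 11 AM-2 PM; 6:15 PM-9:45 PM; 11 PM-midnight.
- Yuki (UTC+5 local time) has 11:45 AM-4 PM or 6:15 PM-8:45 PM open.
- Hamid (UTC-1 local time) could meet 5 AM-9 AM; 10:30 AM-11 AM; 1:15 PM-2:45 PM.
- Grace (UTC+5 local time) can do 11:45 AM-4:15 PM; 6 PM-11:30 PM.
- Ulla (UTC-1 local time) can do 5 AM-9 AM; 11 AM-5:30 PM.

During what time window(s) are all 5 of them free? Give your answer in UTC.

Oona in UTC: 06:00-09:00, 13:15-16:45, 18:00-19:00 (subtract 5h to convert from UTC+5).
Yuki in UTC: 06:45-11:00, 13:15-15:45 (subtract 5h to convert from UTC+5).
Hamid in UTC: 06:00-10:00, 11:30-12:00, 14:15-15:45 (add 1h to convert from UTC-1).
Grace in UTC: 06:45-11:15, 13:00-18:30 (subtract 5h to convert from UTC+5).
Ulla in UTC: 06:00-10:00, 12:00-18:30 (add 1h to convert from UTC-1).
Oona ∩ Yuki: 06:45-09:00, 13:15-15:45.
Oona ∩ Yuki ∩ Hamid: 06:45-09:00, 14:15-15:45.
Oona ∩ Yuki ∩ Hamid ∩ Grace: 06:45-09:00, 14:15-15:45.
Oona ∩ Yuki ∩ Hamid ∩ Grace ∩ Ulla: 06:45-09:00, 14:15-15:45.

06:45-09:00, 14:15-15:45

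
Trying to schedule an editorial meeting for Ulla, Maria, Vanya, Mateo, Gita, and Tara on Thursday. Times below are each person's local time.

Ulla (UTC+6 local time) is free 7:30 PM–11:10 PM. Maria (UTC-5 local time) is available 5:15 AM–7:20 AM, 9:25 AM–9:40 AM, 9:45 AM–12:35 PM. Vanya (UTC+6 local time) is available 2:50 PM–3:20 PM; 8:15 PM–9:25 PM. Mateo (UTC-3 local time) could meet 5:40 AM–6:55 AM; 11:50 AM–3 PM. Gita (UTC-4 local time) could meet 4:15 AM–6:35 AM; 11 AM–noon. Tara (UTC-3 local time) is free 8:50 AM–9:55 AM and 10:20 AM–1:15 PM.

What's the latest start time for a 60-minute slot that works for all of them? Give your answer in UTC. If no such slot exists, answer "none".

Ulla in UTC: 13:30-17:10 (subtract 6h to convert from UTC+6).
Maria in UTC: 10:15-12:20, 14:25-14:40, 14:45-17:35 (add 5h to convert from UTC-5).
Vanya in UTC: 08:50-09:20, 14:15-15:25 (subtract 6h to convert from UTC+6).
Mateo in UTC: 08:40-09:55, 14:50-18:00 (add 3h to convert from UTC-3).
Gita in UTC: 08:15-10:35, 15:00-16:00 (add 4h to convert from UTC-4).
Tara in UTC: 11:50-12:55, 13:20-16:15 (add 3h to convert from UTC-3).
Ulla ∩ Maria: 14:25-14:40, 14:45-17:10.
Ulla ∩ Maria ∩ Vanya: 14:25-14:40, 14:45-15:25.
Ulla ∩ Maria ∩ Vanya ∩ Mateo: 14:50-15:25.
Ulla ∩ Maria ∩ Vanya ∩ Mateo ∩ Gita: 15:00-15:25.
Ulla ∩ Maria ∩ Vanya ∩ Mateo ∩ Gita ∩ Tara: 15:00-15:25.
So the common availability across everyone is 15:00-15:25.
No common window is at least 60 minutes long.

none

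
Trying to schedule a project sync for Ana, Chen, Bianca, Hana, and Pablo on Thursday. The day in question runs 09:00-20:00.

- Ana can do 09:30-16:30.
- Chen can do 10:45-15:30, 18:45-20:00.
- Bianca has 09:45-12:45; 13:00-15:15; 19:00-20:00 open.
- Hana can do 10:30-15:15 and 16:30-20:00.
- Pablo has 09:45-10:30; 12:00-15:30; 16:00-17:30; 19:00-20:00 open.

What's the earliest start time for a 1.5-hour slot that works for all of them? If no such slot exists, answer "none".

Ana ∩ Chen: 10:45-15:30.
Ana ∩ Chen ∩ Bianca: 10:45-12:45, 13:00-15:15.
Ana ∩ Chen ∩ Bianca ∩ Hana: 10:45-12:45, 13:00-15:15.
Ana ∩ Chen ∩ Bianca ∩ Hana ∩ Pablo: 12:00-12:45, 13:00-15:15.
The first common window of at least 90 minutes is 13:00-15:15, so the earliest start is 13:00.

13:00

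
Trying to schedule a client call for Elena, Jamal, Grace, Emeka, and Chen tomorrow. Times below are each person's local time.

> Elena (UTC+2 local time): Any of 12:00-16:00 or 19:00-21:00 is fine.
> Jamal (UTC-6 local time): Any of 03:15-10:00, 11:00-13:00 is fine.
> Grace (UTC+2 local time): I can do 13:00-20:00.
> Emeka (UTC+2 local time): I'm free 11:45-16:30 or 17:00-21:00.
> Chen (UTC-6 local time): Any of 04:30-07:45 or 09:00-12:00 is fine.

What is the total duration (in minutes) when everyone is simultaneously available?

Elena in UTC: 10:00-14:00, 17:00-19:00 (subtract 2h to convert from UTC+2).
Jamal in UTC: 09:15-16:00, 17:00-19:00 (add 6h to convert from UTC-6).
Grace in UTC: 11:00-18:00 (subtract 2h to convert from UTC+2).
Emeka in UTC: 09:45-14:30, 15:00-19:00 (subtract 2h to convert from UTC+2).
Chen in UTC: 10:30-13:45, 15:00-18:00 (add 6h to convert from UTC-6).
Elena ∩ Jamal: 10:00-14:00, 17:00-19:00.
Elena ∩ Jamal ∩ Grace: 11:00-14:00, 17:00-18:00.
Elena ∩ Jamal ∩ Grace ∩ Emeka: 11:00-14:00, 17:00-18:00.
Elena ∩ Jamal ∩ Grace ∩ Emeka ∩ Chen: 11:00-13:45, 17:00-18:00.
Summing the common windows: 165 + 60 = 225 minutes.

225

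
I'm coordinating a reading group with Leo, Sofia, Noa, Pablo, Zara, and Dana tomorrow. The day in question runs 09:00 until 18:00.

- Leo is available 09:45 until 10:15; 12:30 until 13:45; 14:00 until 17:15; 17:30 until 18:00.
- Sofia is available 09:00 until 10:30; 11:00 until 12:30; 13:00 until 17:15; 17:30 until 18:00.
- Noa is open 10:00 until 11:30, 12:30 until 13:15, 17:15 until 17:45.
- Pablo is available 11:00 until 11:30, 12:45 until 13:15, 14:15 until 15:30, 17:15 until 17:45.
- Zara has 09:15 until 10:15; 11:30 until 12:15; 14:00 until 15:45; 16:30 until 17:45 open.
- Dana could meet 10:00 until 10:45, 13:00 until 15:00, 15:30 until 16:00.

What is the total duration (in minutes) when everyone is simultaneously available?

0

Leo ∩ Sofia: 09:45-10:15, 13:00-13:45, 14:00-17:15, 17:30-18:00.
Leo ∩ Sofia ∩ Noa: 10:00-10:15, 13:00-13:15, 17:30-17:45.
Leo ∩ Sofia ∩ Noa ∩ Pablo: 13:00-13:15, 17:30-17:45.
Leo ∩ Sofia ∩ Noa ∩ Pablo ∩ Zara: 17:30-17:45.
Leo ∩ Sofia ∩ Noa ∩ Pablo ∩ Zara ∩ Dana: ∅.
There is no time when everyone is free.
There is no common window, so the total is 0 minutes.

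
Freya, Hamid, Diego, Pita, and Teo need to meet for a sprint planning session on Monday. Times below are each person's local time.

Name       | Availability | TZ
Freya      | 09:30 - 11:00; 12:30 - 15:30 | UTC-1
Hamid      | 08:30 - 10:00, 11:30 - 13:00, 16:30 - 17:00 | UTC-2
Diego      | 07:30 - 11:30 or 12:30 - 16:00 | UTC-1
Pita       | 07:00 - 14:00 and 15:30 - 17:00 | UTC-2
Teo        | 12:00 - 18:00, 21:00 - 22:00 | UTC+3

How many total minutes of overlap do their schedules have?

180

Freya in UTC: 10:30-12:00, 13:30-16:30 (add 1h to convert from UTC-1).
Hamid in UTC: 10:30-12:00, 13:30-15:00, 18:30-19:00 (add 2h to convert from UTC-2).
Diego in UTC: 08:30-12:30, 13:30-17:00 (add 1h to convert from UTC-1).
Pita in UTC: 09:00-16:00, 17:30-19:00 (add 2h to convert from UTC-2).
Teo in UTC: 09:00-15:00, 18:00-19:00 (subtract 3h to convert from UTC+3).
Freya ∩ Hamid: 10:30-12:00, 13:30-15:00.
Freya ∩ Hamid ∩ Diego: 10:30-12:00, 13:30-15:00.
Freya ∩ Hamid ∩ Diego ∩ Pita: 10:30-12:00, 13:30-15:00.
Freya ∩ Hamid ∩ Diego ∩ Pita ∩ Teo: 10:30-12:00, 13:30-15:00.
Summing the common windows: 90 + 90 = 180 minutes.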